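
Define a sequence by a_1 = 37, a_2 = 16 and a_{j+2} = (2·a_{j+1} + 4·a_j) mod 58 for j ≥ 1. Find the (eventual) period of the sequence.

28

We have a_1 = 37; a_2 = 16; a_3 = 6; a_4 = 18; a_5 = 2; a_6 = 18; a_7 = 44; a_8 = 44; a_9 = 32; a_{10} = 8; a_{11} = 28; a_{12} = 30; a_{13} = 56; a_{14} = 0; a_{15} = 50; a_{16} = 42; a_{17} = 52; a_{18} = 40; a_{19} = 56; a_{20} = 40; a_{21} = 14; a_{22} = 14; a_{23} = 26; a_{24} = 50; a_{25} = 30; a_{26} = 28; a_{27} = 2; a_{28} = 0; a_{29} = 8; a_{30} = 16; a_{31} = 6.
Since (a_{30}, a_{31}) = (a_2, a_3) = (16, 6) (two consecutive terms determine the rest), the sequence is eventually periodic: after a pre-period of length 1 it cycles with period 28.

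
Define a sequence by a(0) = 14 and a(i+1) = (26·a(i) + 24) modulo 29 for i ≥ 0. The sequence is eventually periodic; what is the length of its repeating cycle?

Computing terms: a(0) = 14; a(1) = 11; a(2) = 20; a(3) = 22; a(4) = 16; a(5) = 5; a(6) = 9; a(7) = 26; a(8) = 4; a(9) = 12; a(10) = 17; a(11) = 2; a(12) = 18; a(13) = 28; a(14) = 27; a(15) = 1; a(16) = 21; a(17) = 19; a(18) = 25; a(19) = 7; a(20) = 3; a(21) = 15; a(22) = 8; a(23) = 0; a(24) = 24; a(25) = 10; a(26) = 23; a(27) = 13; a(28) = 14.
The sequence repeats with period 28.

28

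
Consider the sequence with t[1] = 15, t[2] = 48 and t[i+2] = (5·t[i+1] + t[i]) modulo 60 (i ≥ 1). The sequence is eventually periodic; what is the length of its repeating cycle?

Computing terms: t[1] = 15, t[2] = 48, t[3] = 15, t[4] = 3, t[5] = 30, t[6] = 33, t[7] = 15, t[8] = 48.
The sequence repeats with period 6.

6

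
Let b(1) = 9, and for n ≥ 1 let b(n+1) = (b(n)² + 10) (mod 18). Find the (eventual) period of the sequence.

3

b(1) = 9; b(2) = 1; b(3) = 11; b(4) = 5; b(5) = 17; b(6) = 11.
Since b(6) = b(3) = 11, the sequence is eventually periodic: after a pre-period of length 2 it cycles with period 3.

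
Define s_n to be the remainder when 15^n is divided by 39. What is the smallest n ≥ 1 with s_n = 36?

Listing terms: s_0 = 1; s_1 = 15; s_2 = 30; s_3 = 21; s_4 = 3; s_5 = 6; s_6 = 12; s_7 = 24; s_8 = 9; s_9 = 18; s_{10} = 36; s_{11} = 33; s_{12} = 27; s_{13} = 15.
Since s_{13} = s_1 = 15, the sequence is eventually periodic: after a pre-period of length 1 it cycles with period 12.
The value 36 first appears (with n ≥ 1) at s_{10}.

10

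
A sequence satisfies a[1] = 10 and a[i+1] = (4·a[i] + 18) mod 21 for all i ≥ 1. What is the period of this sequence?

3

Listing terms: a[1] = 10, a[2] = 16, a[3] = 19, a[4] = 10.
Since a[4] = a[1] = 10, the sequence is periodic with period 3.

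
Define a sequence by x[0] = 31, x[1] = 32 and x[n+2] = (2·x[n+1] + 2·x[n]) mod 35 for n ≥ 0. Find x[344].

8

x[0] = 31; x[1] = 32; x[2] = 21; x[3] = 1; x[4] = 9; x[5] = 20; x[6] = 23; x[7] = 16; x[8] = 8; x[9] = 13; x[10] = 7; x[11] = 5; x[12] = 24; x[13] = 23; x[14] = 24; x[15] = 24; x[16] = 26; x[17] = 30; x[18] = 7; x[19] = 4; x[20] = 22; x[21] = 17; x[22] = 8; x[23] = 15; x[24] = 11; x[25] = 17; x[26] = 21; x[27] = 6; x[28] = 19; x[29] = 15; x[30] = 33; x[31] = 26; x[32] = 13; x[33] = 8; x[34] = 7; x[35] = 30; x[36] = 4; x[37] = 33; x[38] = 4; x[39] = 4; x[40] = 16; x[41] = 5; x[42] = 7; x[43] = 24; x[44] = 27; x[45] = 32; x[46] = 13; x[47] = 20; x[48] = 31; x[49] = 32.
Since (x[48], x[49]) = (x[0], x[1]) = (31, 32) (two consecutive terms determine the rest), the sequence is periodic with period 48.
So x[344] = x[0 + ((344-0) mod 48)] = x[8] = 8.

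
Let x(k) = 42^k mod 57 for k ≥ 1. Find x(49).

Computing terms: x(1) = 42,  x(2) = 54,  x(3) = 45,  x(4) = 9,  x(5) = 36,  x(6) = 30,  x(7) = 6,  x(8) = 24,  x(9) = 39,  x(10) = 42.
The sequence repeats with period 9.
(49 - 1) mod 9 = 3, so x(49) = x(4) = 9.

9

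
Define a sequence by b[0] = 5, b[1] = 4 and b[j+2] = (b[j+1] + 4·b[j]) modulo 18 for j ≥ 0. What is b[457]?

Listing terms: b[0] = 5, b[1] = 4, b[2] = 6, b[3] = 4, b[4] = 10, b[5] = 8, b[6] = 12, b[7] = 8, b[8] = 2, b[9] = 16, b[10] = 6, b[11] = 16, b[12] = 4, b[13] = 14, b[14] = 12, b[15] = 14, b[16] = 8, b[17] = 10, b[18] = 6, b[19] = 10, b[20] = 16, b[21] = 2, b[22] = 12, b[23] = 2, b[24] = 14, b[25] = 4, b[26] = 6.
Since (b[25], b[26]) = (b[1], b[2]) = (4, 6) (two consecutive terms determine the rest), the sequence is eventually periodic: after a pre-period of length 1 it cycles with period 24.
For j ≥ 1, b[j] depends only on (j - 1) mod 24. (457 - 1) mod 24 = 0, so b[457] = b[1] = 4.

4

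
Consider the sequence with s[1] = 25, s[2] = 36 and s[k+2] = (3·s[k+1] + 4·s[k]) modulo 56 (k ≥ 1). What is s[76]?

40

We have s[1] = 25,  s[2] = 36,  s[3] = 40,  s[4] = 40,  s[5] = 0,  s[6] = 48,  s[7] = 32,  s[8] = 8,  s[9] = 40,  s[10] = 40.
Since (s[9], s[10]) = (s[3], s[4]) = (40, 40) (two consecutive terms determine the rest), the sequence is eventually periodic: after a pre-period of length 2 it cycles with period 6.
For k ≥ 3, s[k] depends only on (k - 3) mod 6. (76 - 3) mod 6 = 1, so s[76] = s[4] = 40.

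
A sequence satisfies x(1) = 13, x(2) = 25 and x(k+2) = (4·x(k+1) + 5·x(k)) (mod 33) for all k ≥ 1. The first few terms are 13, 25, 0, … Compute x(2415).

27

We have x(1) = 13; x(2) = 25; x(3) = 0; x(4) = 26; x(5) = 5; x(6) = 18; x(7) = 31; x(8) = 16; x(9) = 21; x(10) = 32; x(11) = 2; x(12) = 3; x(13) = 22; x(14) = 4; x(15) = 27; x(16) = 29; x(17) = 20; x(18) = 27; x(19) = 10; x(20) = 10; x(21) = 24; x(22) = 14; x(23) = 11; x(24) = 15; x(25) = 16; x(26) = 7; x(27) = 9; x(28) = 5; x(29) = 32; x(30) = 21; x(31) = 13; x(32) = 25.
Since (x(31), x(32)) = (x(1), x(2)) = (13, 25) (two consecutive terms determine the rest), the sequence is periodic with period 30.
(2415 - 1) mod 30 = 14, so x(2415) = x(15) = 27.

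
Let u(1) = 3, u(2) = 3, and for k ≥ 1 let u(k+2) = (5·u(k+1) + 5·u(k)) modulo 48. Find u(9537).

Listing terms: u(1) = 3; u(2) = 3; u(3) = 30; u(4) = 21; u(5) = 15; u(6) = 36; u(7) = 15; u(8) = 15; u(9) = 6; u(10) = 9; u(11) = 27; u(12) = 36; u(13) = 27; u(14) = 27; u(15) = 30; u(16) = 45; u(17) = 39; u(18) = 36; u(19) = 39; u(20) = 39; u(21) = 6; u(22) = 33; u(23) = 3; u(24) = 36; u(25) = 3; u(26) = 3.
The sequence repeats with period 24.
So u(9537) = u(1 + ((9537-1) mod 24)) = u(9) = 6.

6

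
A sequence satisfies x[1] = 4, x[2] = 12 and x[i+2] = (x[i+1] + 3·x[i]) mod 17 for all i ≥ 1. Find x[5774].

2

We have x[1] = 4, x[2] = 12, x[3] = 7, x[4] = 9, x[5] = 13, x[6] = 6, x[7] = 11, x[8] = 12, x[9] = 11, x[10] = 13, x[11] = 12, x[12] = 0, x[13] = 2, x[14] = 2, x[15] = 8, x[16] = 14, x[17] = 4, x[18] = 12.
The sequence repeats with period 16.
(5774 - 1) mod 16 = 13, so x[5774] = x[14] = 2.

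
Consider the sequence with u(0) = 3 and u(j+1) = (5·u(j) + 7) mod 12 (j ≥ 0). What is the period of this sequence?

4

u(0) = 3, u(1) = 10, u(2) = 9, u(3) = 4, u(4) = 3.
The sequence repeats with period 4.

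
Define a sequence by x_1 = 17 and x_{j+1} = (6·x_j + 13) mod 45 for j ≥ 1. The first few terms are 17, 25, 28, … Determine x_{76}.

x_1 = 17, x_2 = 25, x_3 = 28, x_4 = 1, x_5 = 19, x_6 = 37, x_7 = 10, x_8 = 28.
Since x_8 = x_3 = 28, the sequence is eventually periodic: after a pre-period of length 2 it cycles with period 5.
For j ≥ 3, x_j depends only on (j - 3) mod 5. (76 - 3) mod 5 = 3, so x_{76} = x_6 = 37.

37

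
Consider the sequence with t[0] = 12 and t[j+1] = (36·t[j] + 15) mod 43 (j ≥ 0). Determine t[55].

We have t[0] = 12; t[1] = 17; t[2] = 25; t[3] = 12.
Since t[3] = t[0] = 12, the sequence is periodic with period 3.
(55 - 0) mod 3 = 1, so t[55] = t[1] = 17.

17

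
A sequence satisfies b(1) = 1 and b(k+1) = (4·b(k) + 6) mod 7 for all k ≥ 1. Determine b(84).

We have b(1) = 1,  b(2) = 3,  b(3) = 4,  b(4) = 1.
Since b(4) = b(1) = 1, the sequence is periodic with period 3.
(84 - 1) mod 3 = 2, so b(84) = b(3) = 4.

4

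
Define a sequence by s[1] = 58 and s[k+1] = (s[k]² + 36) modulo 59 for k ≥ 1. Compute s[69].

We have s[1] = 58; s[2] = 37; s[3] = 48; s[4] = 39; s[5] = 23; s[6] = 34; s[7] = 12; s[8] = 3; s[9] = 45; s[10] = 55; s[11] = 52; s[12] = 26; s[13] = 4; s[14] = 52.
Since s[14] = s[11] = 52, the sequence is eventually periodic: after a pre-period of length 10 it cycles with period 3.
For k ≥ 11, s[k] depends only on (k - 11) mod 3. (69 - 11) mod 3 = 1, so s[69] = s[12] = 26.

26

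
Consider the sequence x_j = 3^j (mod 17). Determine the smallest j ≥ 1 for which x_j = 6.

x_0 = 1; x_1 = 3; x_2 = 9; x_3 = 10; x_4 = 13; x_5 = 5; x_6 = 15; x_7 = 11; x_8 = 16; x_9 = 14; x_{10} = 8; x_{11} = 7; x_{12} = 4; x_{13} = 12; x_{14} = 2; x_{15} = 6; x_{16} = 1.
The sequence repeats with period 16.
The value 6 first appears (with j ≥ 1) at x_{15}.

15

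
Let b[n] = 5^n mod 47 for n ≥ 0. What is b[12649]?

19

Computing terms: b[0] = 1, b[1] = 5, b[2] = 25, b[3] = 31, b[4] = 14, b[5] = 23, b[6] = 21, b[7] = 11, b[8] = 8, b[9] = 40, b[10] = 12, b[11] = 13, b[12] = 18, b[13] = 43, b[14] = 27, b[15] = 41, b[16] = 17, b[17] = 38, b[18] = 2, b[19] = 10, b[20] = 3, b[21] = 15, b[22] = 28, b[23] = 46, b[24] = 42, b[25] = 22, b[26] = 16, b[27] = 33, b[28] = 24, b[29] = 26, b[30] = 36, b[31] = 39, b[32] = 7, b[33] = 35, b[34] = 34, b[35] = 29, b[36] = 4, b[37] = 20, b[38] = 6, b[39] = 30, b[40] = 9, b[41] = 45, b[42] = 37, b[43] = 44, b[44] = 32, b[45] = 19, b[46] = 1.
Since b[46] = b[0] = 1, the sequence is periodic with period 46.
(12649 - 0) mod 46 = 45, so b[12649] = b[45] = 19.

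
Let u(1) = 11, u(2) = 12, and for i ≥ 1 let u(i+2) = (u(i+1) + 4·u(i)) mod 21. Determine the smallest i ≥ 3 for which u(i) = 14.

Computing terms: u(1) = 11, u(2) = 12, u(3) = 14, u(4) = 20, u(5) = 13, u(6) = 9, u(7) = 19, u(8) = 13, u(9) = 5, u(10) = 15, u(11) = 14, u(12) = 11, u(13) = 4, u(14) = 6, u(15) = 1, u(16) = 4, u(17) = 8, u(18) = 3, u(19) = 14, u(20) = 5, u(21) = 19, u(22) = 18, u(23) = 10, u(24) = 19, u(25) = 17, u(26) = 9, u(27) = 14, u(28) = 8, u(29) = 1, u(30) = 12, u(31) = 16, u(32) = 1, u(33) = 2, u(34) = 6, u(35) = 14, u(36) = 17, u(37) = 10, u(38) = 15, u(39) = 13, u(40) = 10, u(41) = 20, u(42) = 18, u(43) = 14, u(44) = 2, u(45) = 16, u(46) = 3, u(47) = 4, u(48) = 16, u(49) = 11, u(50) = 12.
Since (u(49), u(50)) = (u(1), u(2)) = (11, 12) (two consecutive terms determine the rest), the sequence is periodic with period 48.
The value 14 first appears (with i ≥ 3) at u(3).

3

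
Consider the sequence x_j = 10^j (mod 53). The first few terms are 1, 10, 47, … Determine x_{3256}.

Listing terms: x_0 = 1, x_1 = 10, x_2 = 47, x_3 = 46, x_4 = 36, x_5 = 42, x_6 = 49, x_7 = 13, x_8 = 24, x_9 = 28, x_{10} = 15, x_{11} = 44, x_{12} = 16, x_{13} = 1.
The sequence repeats with period 13.
(3256 - 0) mod 13 = 6, so x_{3256} = x_6 = 49.

49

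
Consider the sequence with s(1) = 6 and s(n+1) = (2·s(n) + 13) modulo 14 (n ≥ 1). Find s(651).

Computing terms: s(1) = 6,  s(2) = 11,  s(3) = 7,  s(4) = 13,  s(5) = 11.
Since s(5) = s(2) = 11, the sequence is eventually periodic: after a pre-period of length 1 it cycles with period 3.
For n ≥ 2, s(n) depends only on (n - 2) mod 3. (651 - 2) mod 3 = 1, so s(651) = s(3) = 7.

7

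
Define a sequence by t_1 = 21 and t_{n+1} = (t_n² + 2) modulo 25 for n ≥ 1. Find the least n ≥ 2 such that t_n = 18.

2

t_1 = 21; t_2 = 18; t_3 = 1; t_4 = 3; t_5 = 11; t_6 = 23; t_7 = 6; t_8 = 13; t_9 = 21.
The sequence repeats with period 8.
The value 18 first appears (with n ≥ 2) at t_2.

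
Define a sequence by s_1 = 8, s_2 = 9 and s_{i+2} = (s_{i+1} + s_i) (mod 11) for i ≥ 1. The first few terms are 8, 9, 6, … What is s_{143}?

We have s_1 = 8, s_2 = 9, s_3 = 6, s_4 = 4, s_5 = 10, s_6 = 3, s_7 = 2, s_8 = 5, s_9 = 7, s_{10} = 1, s_{11} = 8, s_{12} = 9.
Since (s_{11}, s_{12}) = (s_1, s_2) = (8, 9) (two consecutive terms determine the rest), the sequence is periodic with period 10.
So s_{143} = s_{1 + ((143-1) mod 10)} = s_3 = 6.

6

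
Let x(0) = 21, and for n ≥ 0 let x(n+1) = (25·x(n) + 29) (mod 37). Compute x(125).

We have x(0) = 21,  x(1) = 36,  x(2) = 4,  x(3) = 18,  x(4) = 35,  x(5) = 16,  x(6) = 22,  x(7) = 24,  x(8) = 0,  x(9) = 29,  x(10) = 14,  x(11) = 9,  x(12) = 32,  x(13) = 15,  x(14) = 34,  x(15) = 28,  x(16) = 26,  x(17) = 13,  x(18) = 21.
The sequence repeats with period 18.
So x(125) = x(0 + ((125-0) mod 18)) = x(17) = 13.

13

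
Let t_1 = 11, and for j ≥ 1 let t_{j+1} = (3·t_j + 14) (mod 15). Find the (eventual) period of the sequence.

4

We have t_1 = 11, t_2 = 2, t_3 = 5, t_4 = 14, t_5 = 11.
The sequence repeats with period 4.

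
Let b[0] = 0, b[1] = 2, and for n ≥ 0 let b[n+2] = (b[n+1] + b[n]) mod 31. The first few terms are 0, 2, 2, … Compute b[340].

We have b[0] = 0,  b[1] = 2,  b[2] = 2,  b[3] = 4,  b[4] = 6,  b[5] = 10,  b[6] = 16,  b[7] = 26,  b[8] = 11,  b[9] = 6,  b[10] = 17,  b[11] = 23,  b[12] = 9,  b[13] = 1,  b[14] = 10,  b[15] = 11,  b[16] = 21,  b[17] = 1,  b[18] = 22,  b[19] = 23,  b[20] = 14,  b[21] = 6,  b[22] = 20,  b[23] = 26,  b[24] = 15,  b[25] = 10,  b[26] = 25,  b[27] = 4,  b[28] = 29,  b[29] = 2,  b[30] = 0,  b[31] = 2.
Since (b[30], b[31]) = (b[0], b[1]) = (0, 2) (two consecutive terms determine the rest), the sequence is periodic with period 30.
So b[340] = b[0 + ((340-0) mod 30)] = b[10] = 17.

17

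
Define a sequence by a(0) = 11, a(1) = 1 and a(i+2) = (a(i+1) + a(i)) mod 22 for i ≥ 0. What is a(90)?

a(0) = 11,  a(1) = 1,  a(2) = 12,  a(3) = 13,  a(4) = 3,  a(5) = 16,  a(6) = 19,  a(7) = 13,  a(8) = 10,  a(9) = 1,  a(10) = 11,  a(11) = 12,  a(12) = 1,  a(13) = 13,  a(14) = 14,  a(15) = 5,  a(16) = 19,  a(17) = 2,  a(18) = 21,  a(19) = 1,  a(20) = 0,  a(21) = 1,  a(22) = 1,  a(23) = 2,  a(24) = 3,  a(25) = 5,  a(26) = 8,  a(27) = 13,  a(28) = 21,  a(29) = 12,  a(30) = 11,  a(31) = 1.
Since (a(30), a(31)) = (a(0), a(1)) = (11, 1) (two consecutive terms determine the rest), the sequence is periodic with period 30.
(90 - 0) mod 30 = 0, so a(90) = a(0) = 11.

11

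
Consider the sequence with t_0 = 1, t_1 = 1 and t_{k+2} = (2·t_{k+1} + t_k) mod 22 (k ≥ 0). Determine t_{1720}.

5

t_0 = 1; t_1 = 1; t_2 = 3; t_3 = 7; t_4 = 17; t_5 = 19; t_6 = 11; t_7 = 19; t_8 = 5; t_9 = 7; t_{10} = 19; t_{11} = 1; t_{12} = 21; t_{13} = 21; t_{14} = 19; t_{15} = 15; t_{16} = 5; t_{17} = 3; t_{18} = 11; t_{19} = 3; t_{20} = 17; t_{21} = 15; t_{22} = 3; t_{23} = 21; t_{24} = 1; t_{25} = 1.
The sequence repeats with period 24.
(1720 - 0) mod 24 = 16, so t_{1720} = t_{16} = 5.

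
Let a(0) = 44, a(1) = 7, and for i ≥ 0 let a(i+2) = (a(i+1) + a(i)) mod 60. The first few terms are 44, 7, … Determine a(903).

38

a(0) = 44,  a(1) = 7,  a(2) = 51,  a(3) = 58,  a(4) = 49,  a(5) = 47,  a(6) = 36,  a(7) = 23,  a(8) = 59,  a(9) = 22,  a(10) = 21,  a(11) = 43,  a(12) = 4,  a(13) = 47,  a(14) = 51,  a(15) = 38,  a(16) = 29,  a(17) = 7,  a(18) = 36,  a(19) = 43,  a(20) = 19,  a(21) = 2,  a(22) = 21,  a(23) = 23,  a(24) = 44,  a(25) = 7.
The sequence repeats with period 24.
(903 - 0) mod 24 = 15, so a(903) = a(15) = 38.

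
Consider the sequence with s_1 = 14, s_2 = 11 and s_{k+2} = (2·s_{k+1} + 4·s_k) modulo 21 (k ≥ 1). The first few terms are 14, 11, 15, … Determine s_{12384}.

1

s_1 = 14, s_2 = 11, s_3 = 15, s_4 = 11, s_5 = 19, s_6 = 19, s_7 = 9, s_8 = 10, s_9 = 14, s_{10} = 5, s_{11} = 3, s_{12} = 5, s_{13} = 1, s_{14} = 1, s_{15} = 6, s_{16} = 16, s_{17} = 14, s_{18} = 8, s_{19} = 9, s_{20} = 8, s_{21} = 10, s_{22} = 10, s_{23} = 18, s_{24} = 13, s_{25} = 14, s_{26} = 17, s_{27} = 6, s_{28} = 17, s_{29} = 16, s_{30} = 16, s_{31} = 12, s_{32} = 4, s_{33} = 14, s_{34} = 2, s_{35} = 18, s_{36} = 2, s_{37} = 13, s_{38} = 13, s_{39} = 15, s_{40} = 19, s_{41} = 14, s_{42} = 20, s_{43} = 12, s_{44} = 20, s_{45} = 4, s_{46} = 4, s_{47} = 3, s_{48} = 1, s_{49} = 14, s_{50} = 11.
Since (s_{49}, s_{50}) = (s_1, s_2) = (14, 11) (two consecutive terms determine the rest), the sequence is periodic with period 48.
(12384 - 1) mod 48 = 47, so s_{12384} = s_{48} = 1.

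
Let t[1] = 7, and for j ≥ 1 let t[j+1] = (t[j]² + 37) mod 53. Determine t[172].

47

t[1] = 7, t[2] = 33, t[3] = 13, t[4] = 47, t[5] = 20, t[6] = 13.
Since t[6] = t[3] = 13, the sequence is eventually periodic: after a pre-period of length 2 it cycles with period 3.
For j ≥ 3, t[j] depends only on (j - 3) mod 3. (172 - 3) mod 3 = 1, so t[172] = t[4] = 47.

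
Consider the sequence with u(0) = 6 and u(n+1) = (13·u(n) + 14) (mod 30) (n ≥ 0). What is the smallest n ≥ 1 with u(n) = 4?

We have u(0) = 6,  u(1) = 2,  u(2) = 10,  u(3) = 24,  u(4) = 26,  u(5) = 22,  u(6) = 0,  u(7) = 14,  u(8) = 16,  u(9) = 12,  u(10) = 20,  u(11) = 4,  u(12) = 6.
The sequence repeats with period 12.
The value 4 first appears (with n ≥ 1) at u(11).

11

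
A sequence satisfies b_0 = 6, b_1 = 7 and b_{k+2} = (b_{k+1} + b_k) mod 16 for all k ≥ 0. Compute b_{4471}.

11

Computing terms: b_0 = 6, b_1 = 7, b_2 = 13, b_3 = 4, b_4 = 1, b_5 = 5, b_6 = 6, b_7 = 11, b_8 = 1, b_9 = 12, b_{10} = 13, b_{11} = 9, b_{12} = 6, b_{13} = 15, b_{14} = 5, b_{15} = 4, b_{16} = 9, b_{17} = 13, b_{18} = 6, b_{19} = 3, b_{20} = 9, b_{21} = 12, b_{22} = 5, b_{23} = 1, b_{24} = 6, b_{25} = 7.
The sequence repeats with period 24.
(4471 - 0) mod 24 = 7, so b_{4471} = b_7 = 11.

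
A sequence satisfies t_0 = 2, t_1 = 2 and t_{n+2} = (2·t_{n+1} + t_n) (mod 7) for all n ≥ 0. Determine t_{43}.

Computing terms: t_0 = 2,  t_1 = 2,  t_2 = 6,  t_3 = 0,  t_4 = 6,  t_5 = 5,  t_6 = 2,  t_7 = 2.
Since (t_6, t_7) = (t_0, t_1) = (2, 2) (two consecutive terms determine the rest), the sequence is periodic with period 6.
So t_{43} = t_{0 + ((43-0) mod 6)} = t_1 = 2.

2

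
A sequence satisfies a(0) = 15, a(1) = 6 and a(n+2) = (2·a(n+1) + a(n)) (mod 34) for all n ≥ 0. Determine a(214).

a(0) = 15, a(1) = 6, a(2) = 27, a(3) = 26, a(4) = 11, a(5) = 14, a(6) = 5, a(7) = 24, a(8) = 19, a(9) = 28, a(10) = 7, a(11) = 8, a(12) = 23, a(13) = 20, a(14) = 29, a(15) = 10, a(16) = 15, a(17) = 6.
The sequence repeats with period 16.
So a(214) = a(0 + ((214-0) mod 16)) = a(6) = 5.

5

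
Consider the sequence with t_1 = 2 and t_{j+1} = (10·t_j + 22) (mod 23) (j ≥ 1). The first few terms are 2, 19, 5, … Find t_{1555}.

10

Listing terms: t_1 = 2,  t_2 = 19,  t_3 = 5,  t_4 = 3,  t_5 = 6,  t_6 = 13,  t_7 = 14,  t_8 = 1,  t_9 = 9,  t_{10} = 20,  t_{11} = 15,  t_{12} = 11,  t_{13} = 17,  t_{14} = 8,  t_{15} = 10,  t_{16} = 7,  t_{17} = 0,  t_{18} = 22,  t_{19} = 12,  t_{20} = 4,  t_{21} = 16,  t_{22} = 21,  t_{23} = 2.
The sequence repeats with period 22.
(1555 - 1) mod 22 = 14, so t_{1555} = t_{15} = 10.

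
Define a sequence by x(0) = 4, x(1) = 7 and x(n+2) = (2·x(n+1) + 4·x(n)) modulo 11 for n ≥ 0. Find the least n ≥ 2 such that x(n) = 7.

x(0) = 4,  x(1) = 7,  x(2) = 8,  x(3) = 0,  x(4) = 10,  x(5) = 9,  x(6) = 3,  x(7) = 9,  x(8) = 8,  x(9) = 8,  x(10) = 4,  x(11) = 7.
The sequence repeats with period 10.
The value 7 next appears (with n ≥ 2) at x(11).

11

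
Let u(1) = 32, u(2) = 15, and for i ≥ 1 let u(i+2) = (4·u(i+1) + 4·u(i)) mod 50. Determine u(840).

28

We have u(1) = 32,  u(2) = 15,  u(3) = 38,  u(4) = 12,  u(5) = 0,  u(6) = 48,  u(7) = 42,  u(8) = 10,  u(9) = 8,  u(10) = 22,  u(11) = 20,  u(12) = 18,  u(13) = 2,  u(14) = 30,  u(15) = 28,  u(16) = 32,  u(17) = 40,  u(18) = 38,  u(19) = 12.
Since (u(18), u(19)) = (u(3), u(4)) = (38, 12) (two consecutive terms determine the rest), the sequence is eventually periodic: after a pre-period of length 2 it cycles with period 15.
For i ≥ 3, u(i) depends only on (i - 3) mod 15. (840 - 3) mod 15 = 12, so u(840) = u(15) = 28.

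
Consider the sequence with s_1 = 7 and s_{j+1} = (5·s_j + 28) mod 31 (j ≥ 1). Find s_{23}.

Computing terms: s_1 = 7, s_2 = 1, s_3 = 2, s_4 = 7.
The sequence repeats with period 3.
(23 - 1) mod 3 = 1, so s_{23} = s_2 = 1.

1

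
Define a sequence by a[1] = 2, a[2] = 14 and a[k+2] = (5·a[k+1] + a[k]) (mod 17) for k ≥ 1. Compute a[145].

Listing terms: a[1] = 2,  a[2] = 14,  a[3] = 4,  a[4] = 0,  a[5] = 4,  a[6] = 3,  a[7] = 2,  a[8] = 13,  a[9] = 16,  a[10] = 8,  a[11] = 5,  a[12] = 16,  a[13] = 0,  a[14] = 16,  a[15] = 12,  a[16] = 8,  a[17] = 1,  a[18] = 13,  a[19] = 15,  a[20] = 3,  a[21] = 13,  a[22] = 0,  a[23] = 13,  a[24] = 14,  a[25] = 15,  a[26] = 4,  a[27] = 1,  a[28] = 9,  a[29] = 12,  a[30] = 1,  a[31] = 0,  a[32] = 1,  a[33] = 5,  a[34] = 9,  a[35] = 16,  a[36] = 4,  a[37] = 2,  a[38] = 14.
Since (a[37], a[38]) = (a[1], a[2]) = (2, 14) (two consecutive terms determine the rest), the sequence is periodic with period 36.
So a[145] = a[1 + ((145-1) mod 36)] = a[1] = 2.

2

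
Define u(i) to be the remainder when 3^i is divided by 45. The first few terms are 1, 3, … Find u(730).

u(0) = 1, u(1) = 3, u(2) = 9, u(3) = 27, u(4) = 36, u(5) = 18, u(6) = 9.
Since u(6) = u(2) = 9, the sequence is eventually periodic: after a pre-period of length 2 it cycles with period 4.
For i ≥ 2, u(i) depends only on (i - 2) mod 4. (730 - 2) mod 4 = 0, so u(730) = u(2) = 9.

9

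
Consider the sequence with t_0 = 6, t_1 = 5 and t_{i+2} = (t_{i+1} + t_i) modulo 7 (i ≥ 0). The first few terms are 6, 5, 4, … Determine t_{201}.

2

Computing terms: t_0 = 6, t_1 = 5, t_2 = 4, t_3 = 2, t_4 = 6, t_5 = 1, t_6 = 0, t_7 = 1, t_8 = 1, t_9 = 2, t_{10} = 3, t_{11} = 5, t_{12} = 1, t_{13} = 6, t_{14} = 0, t_{15} = 6, t_{16} = 6, t_{17} = 5.
Since (t_{16}, t_{17}) = (t_0, t_1) = (6, 5) (two consecutive terms determine the rest), the sequence is periodic with period 16.
So t_{201} = t_{0 + ((201-0) mod 16)} = t_9 = 2.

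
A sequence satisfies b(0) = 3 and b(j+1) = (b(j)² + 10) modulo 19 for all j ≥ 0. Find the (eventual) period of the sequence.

Computing terms: b(0) = 3, b(1) = 0, b(2) = 10, b(3) = 15, b(4) = 7, b(5) = 2, b(6) = 14, b(7) = 16, b(8) = 0.
Since b(8) = b(1) = 0, the sequence is eventually periodic: after a pre-period of length 1 it cycles with period 7.

7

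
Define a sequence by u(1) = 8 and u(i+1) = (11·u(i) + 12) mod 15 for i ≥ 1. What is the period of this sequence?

10

Listing terms: u(1) = 8,  u(2) = 10,  u(3) = 2,  u(4) = 4,  u(5) = 11,  u(6) = 13,  u(7) = 5,  u(8) = 7,  u(9) = 14,  u(10) = 1,  u(11) = 8.
Since u(11) = u(1) = 8, the sequence is periodic with period 10.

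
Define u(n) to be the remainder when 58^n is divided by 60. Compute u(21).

Computing terms: u(0) = 1,  u(1) = 58,  u(2) = 4,  u(3) = 52,  u(4) = 16,  u(5) = 28,  u(6) = 4.
Since u(6) = u(2) = 4, the sequence is eventually periodic: after a pre-period of length 2 it cycles with period 4.
For n ≥ 2, u(n) depends only on (n - 2) mod 4. (21 - 2) mod 4 = 3, so u(21) = u(5) = 28.

28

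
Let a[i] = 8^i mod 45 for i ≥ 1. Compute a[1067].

Listing terms: a[1] = 8,  a[2] = 19,  a[3] = 17,  a[4] = 1,  a[5] = 8.
Since a[5] = a[1] = 8, the sequence is periodic with period 4.
(1067 - 1) mod 4 = 2, so a[1067] = a[3] = 17.

17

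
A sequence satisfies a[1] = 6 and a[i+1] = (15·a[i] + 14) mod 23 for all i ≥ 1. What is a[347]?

Listing terms: a[1] = 6, a[2] = 12, a[3] = 10, a[4] = 3, a[5] = 13, a[6] = 2, a[7] = 21, a[8] = 7, a[9] = 4, a[10] = 5, a[11] = 20, a[12] = 15, a[13] = 9, a[14] = 11, a[15] = 18, a[16] = 8, a[17] = 19, a[18] = 0, a[19] = 14, a[20] = 17, a[21] = 16, a[22] = 1, a[23] = 6.
The sequence repeats with period 22.
So a[347] = a[1 + ((347-1) mod 22)] = a[17] = 19.

19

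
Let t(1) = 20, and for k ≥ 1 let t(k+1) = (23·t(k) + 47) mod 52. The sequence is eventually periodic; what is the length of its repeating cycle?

t(1) = 20; t(2) = 39; t(3) = 8; t(4) = 23; t(5) = 4; t(6) = 35; t(7) = 20.
The sequence repeats with period 6.

6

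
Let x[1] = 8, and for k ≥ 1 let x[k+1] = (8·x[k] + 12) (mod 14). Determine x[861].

10

We have x[1] = 8, x[2] = 6, x[3] = 4, x[4] = 2, x[5] = 0, x[6] = 12, x[7] = 10, x[8] = 8.
Since x[8] = x[1] = 8, the sequence is periodic with period 7.
So x[861] = x[1 + ((861-1) mod 7)] = x[7] = 10.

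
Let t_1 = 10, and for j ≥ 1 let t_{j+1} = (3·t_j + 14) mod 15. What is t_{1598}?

We have t_1 = 10, t_2 = 14, t_3 = 11, t_4 = 2, t_5 = 5, t_6 = 14.
Since t_6 = t_2 = 14, the sequence is eventually periodic: after a pre-period of length 1 it cycles with period 4.
For j ≥ 2, t_j depends only on (j - 2) mod 4. (1598 - 2) mod 4 = 0, so t_{1598} = t_2 = 14.

14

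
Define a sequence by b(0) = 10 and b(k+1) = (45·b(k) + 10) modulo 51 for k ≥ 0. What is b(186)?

28

Computing terms: b(0) = 10,  b(1) = 1,  b(2) = 4,  b(3) = 37,  b(4) = 43,  b(5) = 7,  b(6) = 19,  b(7) = 49,  b(8) = 22,  b(9) = 31,  b(10) = 28,  b(11) = 46,  b(12) = 40,  b(13) = 25,  b(14) = 13,  b(15) = 34,  b(16) = 10.
The sequence repeats with period 16.
So b(186) = b(0 + ((186-0) mod 16)) = b(10) = 28.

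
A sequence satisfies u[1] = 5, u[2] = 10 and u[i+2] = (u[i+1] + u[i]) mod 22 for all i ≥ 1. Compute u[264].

3

u[1] = 5, u[2] = 10, u[3] = 15, u[4] = 3, u[5] = 18, u[6] = 21, u[7] = 17, u[8] = 16, u[9] = 11, u[10] = 5, u[11] = 16, u[12] = 21, u[13] = 15, u[14] = 14, u[15] = 7, u[16] = 21, u[17] = 6, u[18] = 5, u[19] = 11, u[20] = 16, u[21] = 5, u[22] = 21, u[23] = 4, u[24] = 3, u[25] = 7, u[26] = 10, u[27] = 17, u[28] = 5, u[29] = 0, u[30] = 5, u[31] = 5, u[32] = 10.
The sequence repeats with period 30.
(264 - 1) mod 30 = 23, so u[264] = u[24] = 3.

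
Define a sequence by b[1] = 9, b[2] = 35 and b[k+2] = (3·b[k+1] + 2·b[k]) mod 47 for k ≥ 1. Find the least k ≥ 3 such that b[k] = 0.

25

We have b[1] = 9; b[2] = 35; b[3] = 29; b[4] = 16; b[5] = 12; b[6] = 21; b[7] = 40; b[8] = 21; b[9] = 2; b[10] = 1; b[11] = 7; b[12] = 23; b[13] = 36; b[14] = 13; b[15] = 17; b[16] = 30; b[17] = 30; b[18] = 9; b[19] = 40; b[20] = 44; b[21] = 24; b[22] = 19; b[23] = 11; b[24] = 24; b[25] = 0; b[26] = 1; b[27] = 3; b[28] = 11; b[29] = 39; b[30] = 45; b[31] = 25; b[32] = 24; b[33] = 28; b[34] = 38; b[35] = 29; b[36] = 22; b[37] = 30; b[38] = 40; b[39] = 39; b[40] = 9; b[41] = 11; b[42] = 4; b[43] = 34; b[44] = 16; b[45] = 22; b[46] = 4; b[47] = 9; b[48] = 35.
Since (b[47], b[48]) = (b[1], b[2]) = (9, 35) (two consecutive terms determine the rest), the sequence is periodic with period 46.
The value 0 first appears (with k ≥ 3) at b[25].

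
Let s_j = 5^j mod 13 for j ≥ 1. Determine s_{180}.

1

s_1 = 5, s_2 = 12, s_3 = 8, s_4 = 1, s_5 = 5.
The sequence repeats with period 4.
So s_{180} = s_{1 + ((180-1) mod 4)} = s_4 = 1.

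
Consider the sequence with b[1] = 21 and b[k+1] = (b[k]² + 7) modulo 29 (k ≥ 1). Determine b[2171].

0

b[1] = 21,  b[2] = 13,  b[3] = 2,  b[4] = 11,  b[5] = 12,  b[6] = 6,  b[7] = 14,  b[8] = 0,  b[9] = 7,  b[10] = 27,  b[11] = 11.
Since b[11] = b[4] = 11, the sequence is eventually periodic: after a pre-period of length 3 it cycles with period 7.
For k ≥ 4, b[k] depends only on (k - 4) mod 7. (2171 - 4) mod 7 = 4, so b[2171] = b[8] = 0.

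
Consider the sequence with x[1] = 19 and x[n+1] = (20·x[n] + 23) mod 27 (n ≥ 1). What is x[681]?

Computing terms: x[1] = 19, x[2] = 25, x[3] = 10, x[4] = 7, x[5] = 1, x[6] = 16, x[7] = 19.
The sequence repeats with period 6.
(681 - 1) mod 6 = 2, so x[681] = x[3] = 10.

10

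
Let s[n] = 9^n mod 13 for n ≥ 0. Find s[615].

Listing terms: s[0] = 1,  s[1] = 9,  s[2] = 3,  s[3] = 1.
The sequence repeats with period 3.
So s[615] = s[0 + ((615-0) mod 3)] = s[0] = 1.

1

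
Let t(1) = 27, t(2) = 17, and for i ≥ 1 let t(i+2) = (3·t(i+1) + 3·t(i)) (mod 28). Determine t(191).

25

t(1) = 27, t(2) = 17, t(3) = 20, t(4) = 27, t(5) = 1, t(6) = 0, t(7) = 3, t(8) = 9, t(9) = 8, t(10) = 23, t(11) = 9, t(12) = 12, t(13) = 7, t(14) = 1, t(15) = 24, t(16) = 19, t(17) = 17, t(18) = 24, t(19) = 11, t(20) = 21, t(21) = 12, t(22) = 15, t(23) = 25, t(24) = 8, t(25) = 15, t(26) = 13, t(27) = 0, t(28) = 11, t(29) = 5, t(30) = 20, t(31) = 19, t(32) = 5, t(33) = 16, t(34) = 7, t(35) = 13, t(36) = 4, t(37) = 23, t(38) = 25, t(39) = 4, t(40) = 3, t(41) = 21, t(42) = 16, t(43) = 27, t(44) = 17.
The sequence repeats with period 42.
So t(191) = t(1 + ((191-1) mod 42)) = t(23) = 25.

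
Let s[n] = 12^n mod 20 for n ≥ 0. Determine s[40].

Listing terms: s[0] = 1, s[1] = 12, s[2] = 4, s[3] = 8, s[4] = 16, s[5] = 12.
Since s[5] = s[1] = 12, the sequence is eventually periodic: after a pre-period of length 1 it cycles with period 4.
For n ≥ 1, s[n] depends only on (n - 1) mod 4. (40 - 1) mod 4 = 3, so s[40] = s[4] = 16.

16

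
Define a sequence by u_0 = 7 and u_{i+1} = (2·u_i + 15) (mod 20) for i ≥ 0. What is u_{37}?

Listing terms: u_0 = 7,  u_1 = 9,  u_2 = 13,  u_3 = 1,  u_4 = 17,  u_5 = 9.
Since u_5 = u_1 = 9, the sequence is eventually periodic: after a pre-period of length 1 it cycles with period 4.
For i ≥ 1, u_i depends only on (i - 1) mod 4. (37 - 1) mod 4 = 0, so u_{37} = u_1 = 9.

9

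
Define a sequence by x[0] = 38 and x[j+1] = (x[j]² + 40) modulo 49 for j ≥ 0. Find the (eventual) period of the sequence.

Computing terms: x[0] = 38, x[1] = 14, x[2] = 40, x[3] = 23, x[4] = 30, x[5] = 9, x[6] = 23.
Since x[6] = x[3] = 23, the sequence is eventually periodic: after a pre-period of length 3 it cycles with period 3.

3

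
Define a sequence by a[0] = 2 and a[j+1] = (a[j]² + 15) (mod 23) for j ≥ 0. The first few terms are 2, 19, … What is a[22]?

Listing terms: a[0] = 2,  a[1] = 19,  a[2] = 8,  a[3] = 10,  a[4] = 0,  a[5] = 15,  a[6] = 10.
Since a[6] = a[3] = 10, the sequence is eventually periodic: after a pre-period of length 3 it cycles with period 3.
For j ≥ 3, a[j] depends only on (j - 3) mod 3. (22 - 3) mod 3 = 1, so a[22] = a[4] = 0.

0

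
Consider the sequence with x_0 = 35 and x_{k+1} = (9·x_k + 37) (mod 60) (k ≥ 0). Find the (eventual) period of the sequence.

4

x_0 = 35, x_1 = 52, x_2 = 25, x_3 = 22, x_4 = 55, x_5 = 52.
Since x_5 = x_1 = 52, the sequence is eventually periodic: after a pre-period of length 1 it cycles with period 4.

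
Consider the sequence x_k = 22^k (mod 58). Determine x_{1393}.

28

Listing terms: x_0 = 1,  x_1 = 22,  x_2 = 20,  x_3 = 34,  x_4 = 52,  x_5 = 42,  x_6 = 54,  x_7 = 28,  x_8 = 36,  x_9 = 38,  x_{10} = 24,  x_{11} = 6,  x_{12} = 16,  x_{13} = 4,  x_{14} = 30,  x_{15} = 22.
Since x_{15} = x_1 = 22, the sequence is eventually periodic: after a pre-period of length 1 it cycles with period 14.
For k ≥ 1, x_k depends only on (k - 1) mod 14. (1393 - 1) mod 14 = 6, so x_{1393} = x_7 = 28.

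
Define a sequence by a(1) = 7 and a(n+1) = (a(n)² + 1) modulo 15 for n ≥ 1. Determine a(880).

a(1) = 7; a(2) = 5; a(3) = 11; a(4) = 2; a(5) = 5.
Since a(5) = a(2) = 5, the sequence is eventually periodic: after a pre-period of length 1 it cycles with period 3.
For n ≥ 2, a(n) depends only on (n - 2) mod 3. (880 - 2) mod 3 = 2, so a(880) = a(4) = 2.

2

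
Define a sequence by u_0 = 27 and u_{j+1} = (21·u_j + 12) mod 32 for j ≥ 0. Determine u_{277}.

Computing terms: u_0 = 27, u_1 = 3, u_2 = 11, u_3 = 19, u_4 = 27.
Since u_4 = u_0 = 27, the sequence is periodic with period 4.
(277 - 0) mod 4 = 1, so u_{277} = u_1 = 3.

3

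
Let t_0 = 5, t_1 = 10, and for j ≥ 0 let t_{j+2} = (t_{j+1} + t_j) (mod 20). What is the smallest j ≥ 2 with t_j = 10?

We have t_0 = 5, t_1 = 10, t_2 = 15, t_3 = 5, t_4 = 0, t_5 = 5, t_6 = 5, t_7 = 10.
The sequence repeats with period 6.
The value 10 next appears (with j ≥ 2) at t_7.

7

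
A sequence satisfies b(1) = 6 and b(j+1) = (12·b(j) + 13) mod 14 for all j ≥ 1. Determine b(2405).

3

Listing terms: b(1) = 6, b(2) = 1, b(3) = 11, b(4) = 5, b(5) = 3, b(6) = 7, b(7) = 13, b(8) = 1.
Since b(8) = b(2) = 1, the sequence is eventually periodic: after a pre-period of length 1 it cycles with period 6.
For j ≥ 2, b(j) depends only on (j - 2) mod 6. (2405 - 2) mod 6 = 3, so b(2405) = b(5) = 3.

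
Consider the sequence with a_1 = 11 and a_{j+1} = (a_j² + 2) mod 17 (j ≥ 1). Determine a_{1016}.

We have a_1 = 11,  a_2 = 4,  a_3 = 1,  a_4 = 3,  a_5 = 11.
Since a_5 = a_1 = 11, the sequence is periodic with period 4.
So a_{1016} = a_{1 + ((1016-1) mod 4)} = a_4 = 3.

3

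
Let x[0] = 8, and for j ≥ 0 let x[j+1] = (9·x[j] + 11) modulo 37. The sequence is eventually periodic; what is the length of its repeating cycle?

9

We have x[0] = 8,  x[1] = 9,  x[2] = 18,  x[3] = 25,  x[4] = 14,  x[5] = 26,  x[6] = 23,  x[7] = 33,  x[8] = 12,  x[9] = 8.
Since x[9] = x[0] = 8, the sequence is periodic with period 9.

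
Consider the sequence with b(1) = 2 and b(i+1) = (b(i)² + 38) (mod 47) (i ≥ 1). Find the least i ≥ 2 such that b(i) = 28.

Computing terms: b(1) = 2; b(2) = 42; b(3) = 16; b(4) = 12; b(5) = 41; b(6) = 27; b(7) = 15; b(8) = 28; b(9) = 23; b(10) = 3; b(11) = 0; b(12) = 38; b(13) = 25; b(14) = 5; b(15) = 16.
Since b(15) = b(3) = 16, the sequence is eventually periodic: after a pre-period of length 2 it cycles with period 12.
The value 28 first appears (with i ≥ 2) at b(8).

8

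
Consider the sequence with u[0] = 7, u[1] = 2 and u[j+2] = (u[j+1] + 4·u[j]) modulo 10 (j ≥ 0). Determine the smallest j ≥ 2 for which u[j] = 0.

2

We have u[0] = 7; u[1] = 2; u[2] = 0; u[3] = 8; u[4] = 8; u[5] = 0; u[6] = 2; u[7] = 2; u[8] = 0.
Since (u[7], u[8]) = (u[1], u[2]) = (2, 0) (two consecutive terms determine the rest), the sequence is eventually periodic: after a pre-period of length 1 it cycles with period 6.
The value 0 first appears (with j ≥ 2) at u[2].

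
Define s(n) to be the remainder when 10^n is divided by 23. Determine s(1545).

s(0) = 1; s(1) = 10; s(2) = 8; s(3) = 11; s(4) = 18; s(5) = 19; s(6) = 6; s(7) = 14; s(8) = 2; s(9) = 20; s(10) = 16; s(11) = 22; s(12) = 13; s(13) = 15; s(14) = 12; s(15) = 5; s(16) = 4; s(17) = 17; s(18) = 9; s(19) = 21; s(20) = 3; s(21) = 7; s(22) = 1.
The sequence repeats with period 22.
So s(1545) = s(0 + ((1545-0) mod 22)) = s(5) = 19.

19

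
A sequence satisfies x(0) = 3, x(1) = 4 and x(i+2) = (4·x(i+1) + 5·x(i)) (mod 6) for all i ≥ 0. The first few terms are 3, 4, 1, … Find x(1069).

4

Computing terms: x(0) = 3, x(1) = 4, x(2) = 1, x(3) = 0, x(4) = 5, x(5) = 2, x(6) = 3, x(7) = 4.
The sequence repeats with period 6.
(1069 - 0) mod 6 = 1, so x(1069) = x(1) = 4.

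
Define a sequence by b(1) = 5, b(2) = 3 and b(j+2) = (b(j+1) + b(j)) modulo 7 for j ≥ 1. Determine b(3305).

We have b(1) = 5,  b(2) = 3,  b(3) = 1,  b(4) = 4,  b(5) = 5,  b(6) = 2,  b(7) = 0,  b(8) = 2,  b(9) = 2,  b(10) = 4,  b(11) = 6,  b(12) = 3,  b(13) = 2,  b(14) = 5,  b(15) = 0,  b(16) = 5,  b(17) = 5,  b(18) = 3.
The sequence repeats with period 16.
(3305 - 1) mod 16 = 8, so b(3305) = b(9) = 2.

2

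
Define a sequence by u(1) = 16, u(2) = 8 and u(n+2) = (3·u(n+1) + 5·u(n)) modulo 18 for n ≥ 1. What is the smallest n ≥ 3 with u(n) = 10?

4

Listing terms: u(1) = 16; u(2) = 8; u(3) = 14; u(4) = 10; u(5) = 10; u(6) = 8; u(7) = 2; u(8) = 10; u(9) = 4; u(10) = 8; u(11) = 8; u(12) = 10; u(13) = 16; u(14) = 8.
Since (u(13), u(14)) = (u(1), u(2)) = (16, 8) (two consecutive terms determine the rest), the sequence is periodic with period 12.
The value 10 first appears (with n ≥ 3) at u(4).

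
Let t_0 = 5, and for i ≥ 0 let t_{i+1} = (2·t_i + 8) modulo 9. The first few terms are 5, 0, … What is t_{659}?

Computing terms: t_0 = 5; t_1 = 0; t_2 = 8; t_3 = 6; t_4 = 2; t_5 = 3; t_6 = 5.
Since t_6 = t_0 = 5, the sequence is periodic with period 6.
So t_{659} = t_{0 + ((659-0) mod 6)} = t_5 = 3.

3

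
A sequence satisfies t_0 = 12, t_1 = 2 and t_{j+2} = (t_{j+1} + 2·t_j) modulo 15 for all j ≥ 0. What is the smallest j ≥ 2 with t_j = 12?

9

t_0 = 12; t_1 = 2; t_2 = 11; t_3 = 0; t_4 = 7; t_5 = 7; t_6 = 6; t_7 = 5; t_8 = 2; t_9 = 12; t_{10} = 1; t_{11} = 10; t_{12} = 12; t_{13} = 2.
Since (t_{12}, t_{13}) = (t_0, t_1) = (12, 2) (two consecutive terms determine the rest), the sequence is periodic with period 12.
The value 12 first appears (with j ≥ 2) at t_9.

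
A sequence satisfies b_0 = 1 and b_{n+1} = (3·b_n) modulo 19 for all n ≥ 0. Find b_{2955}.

We have b_0 = 1, b_1 = 3, b_2 = 9, b_3 = 8, b_4 = 5, b_5 = 15, b_6 = 7, b_7 = 2, b_8 = 6, b_9 = 18, b_{10} = 16, b_{11} = 10, b_{12} = 11, b_{13} = 14, b_{14} = 4, b_{15} = 12, b_{16} = 17, b_{17} = 13, b_{18} = 1.
The sequence repeats with period 18.
So b_{2955} = b_{0 + ((2955-0) mod 18)} = b_3 = 8.

8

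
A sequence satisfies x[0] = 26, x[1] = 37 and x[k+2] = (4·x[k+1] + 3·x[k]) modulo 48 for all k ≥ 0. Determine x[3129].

37

Computing terms: x[0] = 26, x[1] = 37, x[2] = 34, x[3] = 7, x[4] = 34, x[5] = 13, x[6] = 10, x[7] = 31, x[8] = 10, x[9] = 37, x[10] = 34.
Since (x[9], x[10]) = (x[1], x[2]) = (37, 34) (two consecutive terms determine the rest), the sequence is eventually periodic: after a pre-period of length 1 it cycles with period 8.
For k ≥ 1, x[k] depends only on (k - 1) mod 8. (3129 - 1) mod 8 = 0, so x[3129] = x[1] = 37.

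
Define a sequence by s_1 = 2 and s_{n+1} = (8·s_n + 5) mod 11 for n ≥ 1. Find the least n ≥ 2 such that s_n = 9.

7

Computing terms: s_1 = 2, s_2 = 10, s_3 = 8, s_4 = 3, s_5 = 7, s_6 = 6, s_7 = 9, s_8 = 0, s_9 = 5, s_{10} = 1, s_{11} = 2.
The sequence repeats with period 10.
The value 9 first appears (with n ≥ 2) at s_7.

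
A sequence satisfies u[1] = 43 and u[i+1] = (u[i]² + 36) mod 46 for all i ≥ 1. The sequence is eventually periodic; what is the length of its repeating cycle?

5

Computing terms: u[1] = 43,  u[2] = 45,  u[3] = 37,  u[4] = 25,  u[5] = 17,  u[6] = 3,  u[7] = 45.
Since u[7] = u[2] = 45, the sequence is eventually periodic: after a pre-period of length 1 it cycles with period 5.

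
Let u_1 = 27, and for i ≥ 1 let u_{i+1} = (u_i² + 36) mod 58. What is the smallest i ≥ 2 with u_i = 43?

We have u_1 = 27,  u_2 = 11,  u_3 = 41,  u_4 = 35,  u_5 = 43,  u_6 = 29,  u_7 = 7,  u_8 = 27.
Since u_8 = u_1 = 27, the sequence is periodic with period 7.
The value 43 first appears (with i ≥ 2) at u_5.

5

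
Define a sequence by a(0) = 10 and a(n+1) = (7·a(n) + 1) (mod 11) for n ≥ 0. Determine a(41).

a(0) = 10; a(1) = 5; a(2) = 3; a(3) = 0; a(4) = 1; a(5) = 8; a(6) = 2; a(7) = 4; a(8) = 7; a(9) = 6; a(10) = 10.
The sequence repeats with period 10.
(41 - 0) mod 10 = 1, so a(41) = a(1) = 5.

5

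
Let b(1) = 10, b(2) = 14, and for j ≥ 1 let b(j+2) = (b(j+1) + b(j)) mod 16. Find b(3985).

10

Computing terms: b(1) = 10, b(2) = 14, b(3) = 8, b(4) = 6, b(5) = 14, b(6) = 4, b(7) = 2, b(8) = 6, b(9) = 8, b(10) = 14, b(11) = 6, b(12) = 4, b(13) = 10, b(14) = 14.
Since (b(13), b(14)) = (b(1), b(2)) = (10, 14) (two consecutive terms determine the rest), the sequence is periodic with period 12.
(3985 - 1) mod 12 = 0, so b(3985) = b(1) = 10.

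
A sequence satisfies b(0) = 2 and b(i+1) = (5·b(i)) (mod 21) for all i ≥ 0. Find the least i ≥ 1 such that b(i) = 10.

Computing terms: b(0) = 2; b(1) = 10; b(2) = 8; b(3) = 19; b(4) = 11; b(5) = 13; b(6) = 2.
Since b(6) = b(0) = 2, the sequence is periodic with period 6.
The value 10 first appears (with i ≥ 1) at b(1).

1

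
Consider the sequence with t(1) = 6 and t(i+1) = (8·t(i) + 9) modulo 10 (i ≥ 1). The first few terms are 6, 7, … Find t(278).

7

t(1) = 6, t(2) = 7, t(3) = 5, t(4) = 9, t(5) = 1, t(6) = 7.
Since t(6) = t(2) = 7, the sequence is eventually periodic: after a pre-period of length 1 it cycles with period 4.
For i ≥ 2, t(i) depends only on (i - 2) mod 4. (278 - 2) mod 4 = 0, so t(278) = t(2) = 7.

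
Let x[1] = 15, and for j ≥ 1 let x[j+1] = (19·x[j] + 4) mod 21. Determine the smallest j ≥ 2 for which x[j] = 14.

3

x[1] = 15, x[2] = 16, x[3] = 14, x[4] = 18, x[5] = 10, x[6] = 5, x[7] = 15.
The sequence repeats with period 6.
The value 14 first appears (with j ≥ 2) at x[3].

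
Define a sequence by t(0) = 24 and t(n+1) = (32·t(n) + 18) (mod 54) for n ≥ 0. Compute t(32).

Computing terms: t(0) = 24,  t(1) = 30,  t(2) = 6,  t(3) = 48,  t(4) = 42,  t(5) = 12,  t(6) = 24.
Since t(6) = t(0) = 24, the sequence is periodic with period 6.
(32 - 0) mod 6 = 2, so t(32) = t(2) = 6.

6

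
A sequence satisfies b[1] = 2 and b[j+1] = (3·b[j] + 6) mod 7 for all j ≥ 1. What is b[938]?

5

b[1] = 2,  b[2] = 5,  b[3] = 0,  b[4] = 6,  b[5] = 3,  b[6] = 1,  b[7] = 2.
Since b[7] = b[1] = 2, the sequence is periodic with period 6.
So b[938] = b[1 + ((938-1) mod 6)] = b[2] = 5.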